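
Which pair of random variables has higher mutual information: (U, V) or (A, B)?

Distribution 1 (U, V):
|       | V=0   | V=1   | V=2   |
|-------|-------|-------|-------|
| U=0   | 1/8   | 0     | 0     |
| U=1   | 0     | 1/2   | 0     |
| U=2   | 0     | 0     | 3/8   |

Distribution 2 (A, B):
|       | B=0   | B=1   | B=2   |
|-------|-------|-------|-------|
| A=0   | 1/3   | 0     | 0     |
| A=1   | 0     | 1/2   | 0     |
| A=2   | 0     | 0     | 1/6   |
Distribution 1 (U, V):
Marginal P(U) (row sums):
  P(U=0) = 1/8 + 0 + 0 = 1/8
  P(U=1) = 0 + 1/2 + 0 = 1/2
  P(U=2) = 0 + 0 + 3/8 = 3/8
Marginal P(V) (column sums):
  P(V=0) = 1/8 + 0 + 0 = 1/8
  P(V=1) = 0 + 1/2 + 0 = 1/2
  P(V=2) = 0 + 0 + 3/8 = 3/8

H(U) = -[(1/8)·log₂(1/8) + (1/2)·log₂(1/2) + (3/8)·log₂(3/8)]
  = 0.3750 + 0.5000 + 0.5306
  = 1.4056 bits
H(V) = -[(1/8)·log₂(1/8) + (1/2)·log₂(1/2) + (3/8)·log₂(3/8)]
  = 0.3750 + 0.5000 + 0.5306
  = 1.4056 bits
H(U,V) = -[(1/8)·log₂(1/8) + (1/2)·log₂(1/2) + (3/8)·log₂(3/8)]
  = 0.3750 + 0.5000 + 0.5306
  = 1.4056 bits

I(U;V) = H(U) + H(V) - H(U,V)
  = 1.4056 + 1.4056 - 1.4056
  = 1.4056 bits

Distribution 2 (A, B):
Marginal P(A) (row sums):
  P(A=0) = 1/3 + 0 + 0 = 1/3
  P(A=1) = 0 + 1/2 + 0 = 1/2
  P(A=2) = 0 + 0 + 1/6 = 1/6
Marginal P(B) (column sums):
  P(B=0) = 1/3 + 0 + 0 = 1/3
  P(B=1) = 0 + 1/2 + 0 = 1/2
  P(B=2) = 0 + 0 + 1/6 = 1/6

H(A) = -[(1/3)·log₂(1/3) + (1/2)·log₂(1/2) + (1/6)·log₂(1/6)]
  = 0.5283 + 0.5000 + 0.4308
  = 1.4591 bits
H(B) = -[(1/3)·log₂(1/3) + (1/2)·log₂(1/2) + (1/6)·log₂(1/6)]
  = 0.5283 + 0.5000 + 0.4308
  = 1.4591 bits
H(A,B) = -[(1/3)·log₂(1/3) + (1/2)·log₂(1/2) + (1/6)·log₂(1/6)]
  = 0.5283 + 0.5000 + 0.4308
  = 1.4591 bits

I(A;B) = H(A) + H(B) - H(A,B)
  = 1.4591 + 1.4591 - 1.4591
  = 1.4591 bits

I(A;B) = 1.4591 bits > I(U;V) = 1.4056 bits, so (A, B) has the higher mutual information (stronger dependence).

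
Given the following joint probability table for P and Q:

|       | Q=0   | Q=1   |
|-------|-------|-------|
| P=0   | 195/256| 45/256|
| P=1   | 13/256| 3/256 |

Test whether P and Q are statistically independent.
Marginal P(P) (row sums):
  P(P=0) = 195/256 + 45/256 = 15/16
  P(P=1) = 13/256 + 3/256 = 1/16
Marginal P(Q) (column sums):
  P(Q=0) = 195/256 + 13/256 = 13/16
  P(Q=1) = 45/256 + 3/256 = 3/16

P and Q are independent iff P(P=i,Q=j) = P(P=i)·P(Q=j) for every cell.
  P(P=0)·P(Q=0) = 15/16 × 13/16 = 195/256 = P(P=0,Q=0) ✓
  P(P=0)·P(Q=1) = 15/16 × 3/16 = 45/256 = P(P=0,Q=1) ✓
  P(P=1)·P(Q=0) = 1/16 × 13/16 = 13/256 = P(P=1,Q=0) ✓
  P(P=1)·P(Q=1) = 1/16 × 3/16 = 3/256 = P(P=1,Q=1) ✓

Yes, P and Q are independent: every cell factors, so I(P;Q) = 0 bits.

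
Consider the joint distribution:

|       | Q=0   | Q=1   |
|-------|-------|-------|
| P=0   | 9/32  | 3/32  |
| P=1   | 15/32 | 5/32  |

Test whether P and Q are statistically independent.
Marginal P(P) (row sums):
  P(P=0) = 9/32 + 3/32 = 3/8
  P(P=1) = 15/32 + 5/32 = 5/8
Marginal P(Q) (column sums):
  P(Q=0) = 9/32 + 15/32 = 3/4
  P(Q=1) = 3/32 + 5/32 = 1/4

P and Q are independent iff P(P=i,Q=j) = P(P=i)·P(Q=j) for every cell.
  P(P=0)·P(Q=0) = 3/8 × 3/4 = 9/32 = P(P=0,Q=0) ✓
  P(P=0)·P(Q=1) = 3/8 × 1/4 = 3/32 = P(P=0,Q=1) ✓
  P(P=1)·P(Q=0) = 5/8 × 3/4 = 15/32 = P(P=1,Q=0) ✓
  P(P=1)·P(Q=1) = 5/8 × 1/4 = 5/32 = P(P=1,Q=1) ✓

Yes, P and Q are independent: every cell factors, so I(P;Q) = 0 bits.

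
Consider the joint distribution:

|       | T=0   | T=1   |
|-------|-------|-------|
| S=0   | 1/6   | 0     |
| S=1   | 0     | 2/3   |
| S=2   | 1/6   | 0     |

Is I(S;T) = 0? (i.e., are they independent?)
Marginal P(S) (row sums):
  P(S=0) = 1/6 + 0 = 1/6
  P(S=1) = 0 + 2/3 = 2/3
  P(S=2) = 1/6 + 0 = 1/6
Marginal P(T) (column sums):
  P(T=0) = 1/6 + 0 + 1/6 = 1/3
  P(T=1) = 0 + 2/3 + 0 = 2/3

S and T are independent iff P(S=i,T=j) = P(S=i)·P(T=j) for every cell.
  P(S=0)·P(T=0) = 1/6 × 1/3 = 1/18, but P(S=0,T=0) = 1/6 ✗

No, S and T are not independent. Quantitatively, I(S;T) > 0:

H(S) = -[(1/6)·log₂(1/6) + (2/3)·log₂(2/3) + (1/6)·log₂(1/6)]
  = 0.4308 + 0.3900 + 0.4308
  = 1.2516 bits
H(T) = -[(1/3)·log₂(1/3) + (2/3)·log₂(2/3)]
  = 0.5283 + 0.3900
  = 0.9183 bits
H(S,T) = -[(1/6)·log₂(1/6) + (2/3)·log₂(2/3) + (1/6)·log₂(1/6)]
  = 0.4308 + 0.3900 + 0.4308
  = 1.2516 bits
I(S;T) = H(S) + H(T) - H(S,T) = 1.2516 + 0.9183 - 1.2516 = 0.9183 bits > 0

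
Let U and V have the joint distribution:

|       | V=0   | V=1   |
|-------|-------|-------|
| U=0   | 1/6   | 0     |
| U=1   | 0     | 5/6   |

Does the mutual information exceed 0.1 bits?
Marginal P(U) (row sums):
  P(U=0) = 1/6 + 0 = 1/6
  P(U=1) = 0 + 5/6 = 5/6
Marginal P(V) (column sums):
  P(V=0) = 1/6 + 0 = 1/6
  P(V=1) = 0 + 5/6 = 5/6

H(U) = -[(1/6)·log₂(1/6) + (5/6)·log₂(5/6)]
  = 0.4308 + 0.2192
  = 0.6500 bits
H(V) = -[(1/6)·log₂(1/6) + (5/6)·log₂(5/6)]
  = 0.4308 + 0.2192
  = 0.6500 bits
H(U,V) = -[(1/6)·log₂(1/6) + (5/6)·log₂(5/6)]
  = 0.4308 + 0.2192
  = 0.6500 bits

I(U;V) = H(U) + H(V) - H(U,V)
  = 0.6500 + 0.6500 - 0.6500
  = 0.6500 bits

Yes. I(U;V) = 0.6500 bits, which is > 0.1 bits.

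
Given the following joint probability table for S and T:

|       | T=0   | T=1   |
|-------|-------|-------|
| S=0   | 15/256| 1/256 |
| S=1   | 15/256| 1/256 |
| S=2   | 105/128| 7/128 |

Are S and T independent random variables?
Marginal P(S) (row sums):
  P(S=0) = 15/256 + 1/256 = 1/16
  P(S=1) = 15/256 + 1/256 = 1/16
  P(S=2) = 105/128 + 7/128 = 7/8
Marginal P(T) (column sums):
  P(T=0) = 15/256 + 15/256 + 105/128 = 15/16
  P(T=1) = 1/256 + 1/256 + 7/128 = 1/16

S and T are independent iff P(S=i,T=j) = P(S=i)·P(T=j) for every cell.
  P(S=0)·P(T=0) = 1/16 × 15/16 = 15/256 = P(S=0,T=0) ✓
  P(S=0)·P(T=1) = 1/16 × 1/16 = 1/256 = P(S=0,T=1) ✓
  P(S=1)·P(T=0) = 1/16 × 15/16 = 15/256 = P(S=1,T=0) ✓
  P(S=1)·P(T=1) = 1/16 × 1/16 = 1/256 = P(S=1,T=1) ✓
  P(S=2)·P(T=0) = 7/8 × 15/16 = 105/128 = P(S=2,T=0) ✓
  P(S=2)·P(T=1) = 7/8 × 1/16 = 7/128 = P(S=2,T=1) ✓

Yes, S and T are independent: every cell factors, so I(S;T) = 0 bits.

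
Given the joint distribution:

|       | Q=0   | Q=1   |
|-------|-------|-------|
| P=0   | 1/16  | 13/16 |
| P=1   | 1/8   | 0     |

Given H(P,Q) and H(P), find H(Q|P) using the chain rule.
From the chain rule: H(P,Q) = H(P) + H(Q|P)
Therefore: H(Q|P) = H(P,Q) - H(P)

H(P,Q) = -[(1/16)·log₂(1/16) + (13/16)·log₂(13/16) + (1/8)·log₂(1/8)]
  = 0.2500 + 0.2434 + 0.3750
  = 0.8684 bits
Marginal P(P) (row sums):
  P(P=0) = 1/16 + 13/16 = 7/8
  P(P=1) = 1/8 + 0 = 1/8
H(P) = -[(7/8)·log₂(7/8) + (1/8)·log₂(1/8)]
  = 0.1686 + 0.3750
  = 0.5436 bits

H(Q|P) = 0.8684 - 0.5436 = 0.3248 bits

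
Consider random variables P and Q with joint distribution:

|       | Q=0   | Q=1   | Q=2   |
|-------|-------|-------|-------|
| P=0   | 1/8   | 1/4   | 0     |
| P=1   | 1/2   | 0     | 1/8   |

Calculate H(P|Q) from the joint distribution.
Marginal P(Q) (column sums):
  P(Q=0) = 1/8 + 1/2 = 5/8
  P(Q=1) = 1/4 + 0 = 1/4
  P(Q=2) = 0 + 1/8 = 1/8

H(P|Q) = -Σ P(P,Q)·log₂ P(P|Q), where P(P|Q) = P(P,Q) / P(Q)
  (cells with P(P,Q) = 0 contribute 0)
  (P=0,Q=0): P(P|Q) = (1/8)/(5/8) = 1/5;  -(1/8)·log₂(1/5) = 0.2902
  (P=0,Q=1): P(P|Q) = (1/4)/(1/4) = 1;  -(1/4)·log₂(1) = 0.0000
  (P=1,Q=0): P(P|Q) = (1/2)/(5/8) = 4/5;  -(1/2)·log₂(4/5) = 0.1610
  (P=1,Q=2): P(P|Q) = (1/8)/(1/8) = 1;  -(1/8)·log₂(1) = 0.0000
H(P|Q) = 0.2902 + 0.0000 + 0.1610 + 0.0000
  = 0.4512 bits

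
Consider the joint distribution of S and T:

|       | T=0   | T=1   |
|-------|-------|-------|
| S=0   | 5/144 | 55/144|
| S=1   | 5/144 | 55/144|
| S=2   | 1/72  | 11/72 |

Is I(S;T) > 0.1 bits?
Marginal P(S) (row sums):
  P(S=0) = 5/144 + 55/144 = 5/12
  P(S=1) = 5/144 + 55/144 = 5/12
  P(S=2) = 1/72 + 11/72 = 1/6
Marginal P(T) (column sums):
  P(T=0) = 5/144 + 5/144 + 1/72 = 1/12
  P(T=1) = 55/144 + 55/144 + 11/72 = 11/12

H(S) = -[(5/12)·log₂(5/12) + (5/12)·log₂(5/12) + (1/6)·log₂(1/6)]
  = 0.5263 + 0.5263 + 0.4308
  = 1.4834 bits
H(T) = -[(1/12)·log₂(1/12) + (11/12)·log₂(11/12)]
  = 0.2987 + 0.1151
  = 0.4138 bits
H(S,T) = -[(5/144)·log₂(5/144) + (55/144)·log₂(55/144) + (5/144)·log₂(5/144) + (55/144)·log₂(55/144) + (1/72)·log₂(1/72) + (11/72)·log₂(11/72)]
  = 0.1683 + 0.5304 + 0.1683 + 0.5304 + 0.0857 + 0.4141
  = 1.8972 bits

I(S;T) = H(S) + H(T) - H(S,T)
  = 1.4834 + 0.4138 - 1.8972
  = 0.0000 bits

No. I(S;T) = 0.0000 bits, which is ≤ 0.1 bits.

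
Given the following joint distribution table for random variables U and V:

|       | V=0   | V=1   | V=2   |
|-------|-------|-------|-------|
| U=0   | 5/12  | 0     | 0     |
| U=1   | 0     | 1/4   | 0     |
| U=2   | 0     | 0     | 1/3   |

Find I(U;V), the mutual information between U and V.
Marginal P(U) (row sums):
  P(U=0) = 5/12 + 0 + 0 = 5/12
  P(U=1) = 0 + 1/4 + 0 = 1/4
  P(U=2) = 0 + 0 + 1/3 = 1/3
Marginal P(V) (column sums):
  P(V=0) = 5/12 + 0 + 0 = 5/12
  P(V=1) = 0 + 1/4 + 0 = 1/4
  P(V=2) = 0 + 0 + 1/3 = 1/3

H(U) = -[(5/12)·log₂(5/12) + (1/4)·log₂(1/4) + (1/3)·log₂(1/3)]
  = 0.5263 + 0.5000 + 0.5283
  = 1.5546 bits
H(V) = -[(5/12)·log₂(5/12) + (1/4)·log₂(1/4) + (1/3)·log₂(1/3)]
  = 0.5263 + 0.5000 + 0.5283
  = 1.5546 bits
H(U,V) = -[(5/12)·log₂(5/12) + (1/4)·log₂(1/4) + (1/3)·log₂(1/3)]
  = 0.5263 + 0.5000 + 0.5283
  = 1.5546 bits

I(U;V) = H(U) + H(V) - H(U,V)
  = 1.5546 + 1.5546 - 1.5546
  = 1.5546 bits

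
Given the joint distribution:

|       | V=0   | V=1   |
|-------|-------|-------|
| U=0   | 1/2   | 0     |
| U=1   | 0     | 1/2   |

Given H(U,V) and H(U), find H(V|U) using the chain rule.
From the chain rule: H(U,V) = H(U) + H(V|U)
Therefore: H(V|U) = H(U,V) - H(U)

H(U,V) = -[(1/2)·log₂(1/2) + (1/2)·log₂(1/2)]
  = 0.5000 + 0.5000
  = 1.0000 bits
Marginal P(U) (row sums):
  P(U=0) = 1/2 + 0 = 1/2
  P(U=1) = 0 + 1/2 = 1/2
H(U) = -[(1/2)·log₂(1/2) + (1/2)·log₂(1/2)]
  = 0.5000 + 0.5000
  = 1.0000 bits

H(V|U) = 1.0000 - 1.0000 = 0.0000 bits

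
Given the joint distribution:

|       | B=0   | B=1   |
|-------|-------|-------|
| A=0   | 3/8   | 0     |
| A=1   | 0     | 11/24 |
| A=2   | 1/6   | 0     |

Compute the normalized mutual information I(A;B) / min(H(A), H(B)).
Marginal P(A) (row sums):
  P(A=0) = 3/8 + 0 = 3/8
  P(A=1) = 0 + 11/24 = 11/24
  P(A=2) = 1/6 + 0 = 1/6
Marginal P(B) (column sums):
  P(B=0) = 3/8 + 0 + 1/6 = 13/24
  P(B=1) = 0 + 11/24 + 0 = 11/24

H(A) = -[(3/8)·log₂(3/8) + (11/24)·log₂(11/24) + (1/6)·log₂(1/6)]
  = 0.5306 + 0.5159 + 0.4308
  = 1.4773 bits
H(B) = -[(13/24)·log₂(13/24) + (11/24)·log₂(11/24)]
  = 0.4791 + 0.5159
  = 0.9950 bits
H(A,B) = -[(3/8)·log₂(3/8) + (11/24)·log₂(11/24) + (1/6)·log₂(1/6)]
  = 0.5306 + 0.5159 + 0.4308
  = 1.4773 bits

I(A;B) = H(A) + H(B) - H(A,B)
  = 1.4773 + 0.9950 - 1.4773
  = 0.9950 bits

min(H(A), H(B)) = min(1.4773, 0.9950) = 0.9950 bits
Normalized MI = 0.9950 / 0.9950 = 1.0000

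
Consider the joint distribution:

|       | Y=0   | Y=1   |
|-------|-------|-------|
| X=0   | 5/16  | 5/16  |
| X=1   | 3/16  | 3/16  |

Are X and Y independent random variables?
Marginal P(X) (row sums):
  P(X=0) = 5/16 + 5/16 = 5/8
  P(X=1) = 3/16 + 3/16 = 3/8
Marginal P(Y) (column sums):
  P(Y=0) = 5/16 + 3/16 = 1/2
  P(Y=1) = 5/16 + 3/16 = 1/2

X and Y are independent iff P(X=i,Y=j) = P(X=i)·P(Y=j) for every cell.
  P(X=0)·P(Y=0) = 5/8 × 1/2 = 5/16 = P(X=0,Y=0) ✓
  P(X=0)·P(Y=1) = 5/8 × 1/2 = 5/16 = P(X=0,Y=1) ✓
  P(X=1)·P(Y=0) = 3/8 × 1/2 = 3/16 = P(X=1,Y=0) ✓
  P(X=1)·P(Y=1) = 3/8 × 1/2 = 3/16 = P(X=1,Y=1) ✓

Yes, X and Y are independent: every cell factors, so I(X;Y) = 0 bits.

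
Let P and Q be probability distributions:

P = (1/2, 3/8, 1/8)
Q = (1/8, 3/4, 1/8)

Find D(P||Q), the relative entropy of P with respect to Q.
D(P||Q) = Σ P(i) log₂(P(i)/Q(i))
  i=0: (1/2) × log₂((1/2)/(1/8)) = (1/2) × log₂(4) = 1.0000
  i=1: (3/8) × log₂((3/8)/(3/4)) = (3/8) × log₂(1/2) = -0.3750
  i=2: (1/8) × log₂((1/8)/(1/8)) = (1/8) × log₂(1) = 0.0000
D(P||Q) = 1.0000 - 0.3750 + 0.0000
  = 0.6250 bits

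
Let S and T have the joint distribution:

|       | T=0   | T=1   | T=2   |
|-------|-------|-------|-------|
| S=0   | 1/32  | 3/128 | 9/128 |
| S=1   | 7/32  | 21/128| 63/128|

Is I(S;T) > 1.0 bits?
Marginal P(S) (row sums):
  P(S=0) = 1/32 + 3/128 + 9/128 = 1/8
  P(S=1) = 7/32 + 21/128 + 63/128 = 7/8
Marginal P(T) (column sums):
  P(T=0) = 1/32 + 7/32 = 1/4
  P(T=1) = 3/128 + 21/128 = 3/16
  P(T=2) = 9/128 + 63/128 = 9/16

H(S) = -[(1/8)·log₂(1/8) + (7/8)·log₂(7/8)]
  = 0.3750 + 0.1686
  = 0.5436 bits
H(T) = -[(1/4)·log₂(1/4) + (3/16)·log₂(3/16) + (9/16)·log₂(9/16)]
  = 0.5000 + 0.4528 + 0.4669
  = 1.4197 bits
H(S,T) = -[(1/32)·log₂(1/32) + (3/128)·log₂(3/128) + (9/128)·log₂(9/128) + (7/32)·log₂(7/32) + (21/128)·log₂(21/128) + (63/128)·log₂(63/128)]
  = 0.1563 + 0.1269 + 0.2693 + 0.4796 + 0.4278 + 0.5034
  = 1.9633 bits

I(S;T) = H(S) + H(T) - H(S,T)
  = 0.5436 + 1.4197 - 1.9633
  = 0.0000 bits

No. I(S;T) = 0.0000 bits, which is ≤ 1.0 bits.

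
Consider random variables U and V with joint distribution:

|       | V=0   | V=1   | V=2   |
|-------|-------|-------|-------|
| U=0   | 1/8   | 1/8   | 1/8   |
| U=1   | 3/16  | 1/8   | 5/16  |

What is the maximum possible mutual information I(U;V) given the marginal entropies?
The upper bound on mutual information is I(U;V) ≤ min(H(U), H(V)).

Marginal P(U) (row sums):
  P(U=0) = 1/8 + 1/8 + 1/8 = 3/8
  P(U=1) = 3/16 + 1/8 + 5/16 = 5/8
Marginal P(V) (column sums):
  P(V=0) = 1/8 + 3/16 = 5/16
  P(V=1) = 1/8 + 1/8 = 1/4
  P(V=2) = 1/8 + 5/16 = 7/16

H(U) = -[(3/8)·log₂(3/8) + (5/8)·log₂(5/8)]
  = 0.5306 + 0.4238
  = 0.9544 bits
H(V) = -[(5/16)·log₂(5/16) + (1/4)·log₂(1/4) + (7/16)·log₂(7/16)]
  = 0.5244 + 0.5000 + 0.5218
  = 1.5462 bits

Maximum possible I(U;V) = min(0.9544, 1.5462) = 0.9544 bits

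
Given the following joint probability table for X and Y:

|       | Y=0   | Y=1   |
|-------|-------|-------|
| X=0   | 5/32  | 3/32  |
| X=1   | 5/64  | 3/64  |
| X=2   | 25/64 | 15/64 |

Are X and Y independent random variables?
Marginal P(X) (row sums):
  P(X=0) = 5/32 + 3/32 = 1/4
  P(X=1) = 5/64 + 3/64 = 1/8
  P(X=2) = 25/64 + 15/64 = 5/8
Marginal P(Y) (column sums):
  P(Y=0) = 5/32 + 5/64 + 25/64 = 5/8
  P(Y=1) = 3/32 + 3/64 + 15/64 = 3/8

X and Y are independent iff P(X=i,Y=j) = P(X=i)·P(Y=j) for every cell.
  P(X=0)·P(Y=0) = 1/4 × 5/8 = 5/32 = P(X=0,Y=0) ✓
  P(X=0)·P(Y=1) = 1/4 × 3/8 = 3/32 = P(X=0,Y=1) ✓
  P(X=1)·P(Y=0) = 1/8 × 5/8 = 5/64 = P(X=1,Y=0) ✓
  P(X=1)·P(Y=1) = 1/8 × 3/8 = 3/64 = P(X=1,Y=1) ✓
  P(X=2)·P(Y=0) = 5/8 × 5/8 = 25/64 = P(X=2,Y=0) ✓
  P(X=2)·P(Y=1) = 5/8 × 3/8 = 15/64 = P(X=2,Y=1) ✓

Yes, X and Y are independent: every cell factors, so I(X;Y) = 0 bits.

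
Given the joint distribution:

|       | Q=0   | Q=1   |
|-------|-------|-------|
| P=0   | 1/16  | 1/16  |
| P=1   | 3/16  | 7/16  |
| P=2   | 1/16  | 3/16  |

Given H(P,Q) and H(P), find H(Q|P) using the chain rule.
From the chain rule: H(P,Q) = H(P) + H(Q|P)
Therefore: H(Q|P) = H(P,Q) - H(P)

H(P,Q) = -[(1/16)·log₂(1/16) + (1/16)·log₂(1/16) + (3/16)·log₂(3/16) + (7/16)·log₂(7/16) + (1/16)·log₂(1/16) + (3/16)·log₂(3/16)]
  = 0.2500 + 0.2500 + 0.4528 + 0.5218 + 0.2500 + 0.4528
  = 2.1774 bits
Marginal P(P) (row sums):
  P(P=0) = 1/16 + 1/16 = 1/8
  P(P=1) = 3/16 + 7/16 = 5/8
  P(P=2) = 1/16 + 3/16 = 1/4
H(P) = -[(1/8)·log₂(1/8) + (5/8)·log₂(5/8) + (1/4)·log₂(1/4)]
  = 0.3750 + 0.4238 + 0.5000
  = 1.2988 bits

H(Q|P) = 2.1774 - 1.2988 = 0.8786 bits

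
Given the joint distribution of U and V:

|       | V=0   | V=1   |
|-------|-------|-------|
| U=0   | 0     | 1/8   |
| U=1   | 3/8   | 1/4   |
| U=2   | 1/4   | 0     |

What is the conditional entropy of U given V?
Marginal P(V) (column sums):
  P(V=0) = 0 + 3/8 + 1/4 = 5/8
  P(V=1) = 1/8 + 1/4 + 0 = 3/8

H(U|V) = -Σ P(U,V)·log₂ P(U|V), where P(U|V) = P(U,V) / P(V)
  (cells with P(U,V) = 0 contribute 0)
  (U=0,V=1): P(U|V) = (1/8)/(3/8) = 1/3;  -(1/8)·log₂(1/3) = 0.1981
  (U=1,V=0): P(U|V) = (3/8)/(5/8) = 3/5;  -(3/8)·log₂(3/5) = 0.2764
  (U=1,V=1): P(U|V) = (1/4)/(3/8) = 2/3;  -(1/4)·log₂(2/3) = 0.1462
  (U=2,V=0): P(U|V) = (1/4)/(5/8) = 2/5;  -(1/4)·log₂(2/5) = 0.3305
H(U|V) = 0.1981 + 0.2764 + 0.1462 + 0.3305
  = 0.9512 bits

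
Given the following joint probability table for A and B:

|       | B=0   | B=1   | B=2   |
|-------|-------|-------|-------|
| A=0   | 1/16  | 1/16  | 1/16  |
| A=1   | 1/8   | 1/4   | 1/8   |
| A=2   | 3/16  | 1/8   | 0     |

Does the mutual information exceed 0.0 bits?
Marginal P(A) (row sums):
  P(A=0) = 1/16 + 1/16 + 1/16 = 3/16
  P(A=1) = 1/8 + 1/4 + 1/8 = 1/2
  P(A=2) = 3/16 + 1/8 + 0 = 5/16
Marginal P(B) (column sums):
  P(B=0) = 1/16 + 1/8 + 3/16 = 3/8
  P(B=1) = 1/16 + 1/4 + 1/8 = 7/16
  P(B=2) = 1/16 + 1/8 + 0 = 3/16

H(A) = -[(3/16)·log₂(3/16) + (1/2)·log₂(1/2) + (5/16)·log₂(5/16)]
  = 0.4528 + 0.5000 + 0.5244
  = 1.4772 bits
H(B) = -[(3/8)·log₂(3/8) + (7/16)·log₂(7/16) + (3/16)·log₂(3/16)]
  = 0.5306 + 0.5218 + 0.4528
  = 1.5052 bits
H(A,B) = -[(1/16)·log₂(1/16) + (1/16)·log₂(1/16) + (1/16)·log₂(1/16) + (1/8)·log₂(1/8) + (1/4)·log₂(1/4) + (1/8)·log₂(1/8) + (3/16)·log₂(3/16) + (1/8)·log₂(1/8)]
  = 0.2500 + 0.2500 + 0.2500 + 0.3750 + 0.5000 + 0.3750 + 0.4528 + 0.3750
  = 2.8278 bits

I(A;B) = H(A) + H(B) - H(A,B)
  = 1.4772 + 1.5052 - 2.8278
  = 0.1546 bits

Yes. I(A;B) = 0.1546 bits, which is > 0.0 bits.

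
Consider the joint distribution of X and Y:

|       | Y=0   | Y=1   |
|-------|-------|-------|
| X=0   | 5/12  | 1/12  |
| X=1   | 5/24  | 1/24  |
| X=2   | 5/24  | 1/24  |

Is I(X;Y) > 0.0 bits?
Marginal P(X) (row sums):
  P(X=0) = 5/12 + 1/12 = 1/2
  P(X=1) = 5/24 + 1/24 = 1/4
  P(X=2) = 5/24 + 1/24 = 1/4
Marginal P(Y) (column sums):
  P(Y=0) = 5/12 + 5/24 + 5/24 = 5/6
  P(Y=1) = 1/12 + 1/24 + 1/24 = 1/6

H(X) = -[(1/2)·log₂(1/2) + (1/4)·log₂(1/4) + (1/4)·log₂(1/4)]
  = 0.5000 + 0.5000 + 0.5000
  = 1.5000 bits
H(Y) = -[(5/6)·log₂(5/6) + (1/6)·log₂(1/6)]
  = 0.2192 + 0.4308
  = 0.6500 bits
H(X,Y) = -[(5/12)·log₂(5/12) + (1/12)·log₂(1/12) + (5/24)·log₂(5/24) + (1/24)·log₂(1/24) + (5/24)·log₂(5/24) + (1/24)·log₂(1/24)]
  = 0.5263 + 0.2987 + 0.4715 + 0.1910 + 0.4715 + 0.1910
  = 2.1500 bits

I(X;Y) = H(X) + H(Y) - H(X,Y)
  = 1.5000 + 0.6500 - 2.1500
  = 0.0000 bits

No. I(X;Y) = 0.0000 bits, which is ≤ 0.0 bits.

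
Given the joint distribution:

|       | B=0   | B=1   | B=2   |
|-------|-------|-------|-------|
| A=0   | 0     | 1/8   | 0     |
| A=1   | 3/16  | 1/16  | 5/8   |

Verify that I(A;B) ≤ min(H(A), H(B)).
Marginal P(A) (row sums):
  P(A=0) = 0 + 1/8 + 0 = 1/8
  P(A=1) = 3/16 + 1/16 + 5/8 = 7/8
Marginal P(B) (column sums):
  P(B=0) = 0 + 3/16 = 3/16
  P(B=1) = 1/8 + 1/16 = 3/16
  P(B=2) = 0 + 5/8 = 5/8

H(A) = -[(1/8)·log₂(1/8) + (7/8)·log₂(7/8)]
  = 0.3750 + 0.1686
  = 0.5436 bits
H(B) = -[(3/16)·log₂(3/16) + (3/16)·log₂(3/16) + (5/8)·log₂(5/8)]
  = 0.4528 + 0.4528 + 0.4238
  = 1.3294 bits
H(A,B) = -[(1/8)·log₂(1/8) + (3/16)·log₂(3/16) + (1/16)·log₂(1/16) + (5/8)·log₂(5/8)]
  = 0.3750 + 0.4528 + 0.2500 + 0.4238
  = 1.5016 bits

I(A;B) = H(A) + H(B) - H(A,B)
  = 0.5436 + 1.3294 - 1.5016
  = 0.3714 bits

min(H(A), H(B)) = min(0.5436, 1.3294) = 0.5436 bits
Since 0.3714 ≤ 0.5436, the bound is satisfied ✓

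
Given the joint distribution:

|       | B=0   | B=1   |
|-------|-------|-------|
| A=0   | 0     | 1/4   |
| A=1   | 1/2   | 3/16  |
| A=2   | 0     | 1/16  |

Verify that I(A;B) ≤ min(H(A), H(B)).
Marginal P(A) (row sums):
  P(A=0) = 0 + 1/4 = 1/4
  P(A=1) = 1/2 + 3/16 = 11/16
  P(A=2) = 0 + 1/16 = 1/16
Marginal P(B) (column sums):
  P(B=0) = 0 + 1/2 + 0 = 1/2
  P(B=1) = 1/4 + 3/16 + 1/16 = 1/2

H(A) = -[(1/4)·log₂(1/4) + (11/16)·log₂(11/16) + (1/16)·log₂(1/16)]
  = 0.5000 + 0.3716 + 0.2500
  = 1.1216 bits
H(B) = -[(1/2)·log₂(1/2) + (1/2)·log₂(1/2)]
  = 0.5000 + 0.5000
  = 1.0000 bits
H(A,B) = -[(1/4)·log₂(1/4) + (1/2)·log₂(1/2) + (3/16)·log₂(3/16) + (1/16)·log₂(1/16)]
  = 0.5000 + 0.5000 + 0.4528 + 0.2500
  = 1.7028 bits

I(A;B) = H(A) + H(B) - H(A,B)
  = 1.1216 + 1.0000 - 1.7028
  = 0.4188 bits

min(H(A), H(B)) = min(1.1216, 1.0000) = 1.0000 bits
Since 0.4188 ≤ 1.0000, the bound is satisfied ✓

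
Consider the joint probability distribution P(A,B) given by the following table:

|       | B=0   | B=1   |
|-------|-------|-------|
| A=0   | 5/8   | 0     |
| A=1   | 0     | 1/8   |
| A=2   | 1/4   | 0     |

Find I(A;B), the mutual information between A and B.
Marginal P(A) (row sums):
  P(A=0) = 5/8 + 0 = 5/8
  P(A=1) = 0 + 1/8 = 1/8
  P(A=2) = 1/4 + 0 = 1/4
Marginal P(B) (column sums):
  P(B=0) = 5/8 + 0 + 1/4 = 7/8
  P(B=1) = 0 + 1/8 + 0 = 1/8

H(A) = -[(5/8)·log₂(5/8) + (1/8)·log₂(1/8) + (1/4)·log₂(1/4)]
  = 0.4238 + 0.3750 + 0.5000
  = 1.2988 bits
H(B) = -[(7/8)·log₂(7/8) + (1/8)·log₂(1/8)]
  = 0.1686 + 0.3750
  = 0.5436 bits
H(A,B) = -[(5/8)·log₂(5/8) + (1/8)·log₂(1/8) + (1/4)·log₂(1/4)]
  = 0.4238 + 0.3750 + 0.5000
  = 1.2988 bits

I(A;B) = H(A) + H(B) - H(A,B)
  = 1.2988 + 0.5436 - 1.2988
  = 0.5436 bits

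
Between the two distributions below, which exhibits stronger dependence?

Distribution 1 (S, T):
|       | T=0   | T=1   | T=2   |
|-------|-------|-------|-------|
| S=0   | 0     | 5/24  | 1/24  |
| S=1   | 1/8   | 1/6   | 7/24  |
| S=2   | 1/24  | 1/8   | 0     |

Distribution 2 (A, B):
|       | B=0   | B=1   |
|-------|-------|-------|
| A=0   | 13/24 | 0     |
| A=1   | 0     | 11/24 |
Distribution 1 (S, T):
Marginal P(S) (row sums):
  P(S=0) = 0 + 5/24 + 1/24 = 1/4
  P(S=1) = 1/8 + 1/6 + 7/24 = 7/12
  P(S=2) = 1/24 + 1/8 + 0 = 1/6
Marginal P(T) (column sums):
  P(T=0) = 0 + 1/8 + 1/24 = 1/6
  P(T=1) = 5/24 + 1/6 + 1/8 = 1/2
  P(T=2) = 1/24 + 7/24 + 0 = 1/3

H(S) = -[(1/4)·log₂(1/4) + (7/12)·log₂(7/12) + (1/6)·log₂(1/6)]
  = 0.5000 + 0.4536 + 0.4308
  = 1.3844 bits
H(T) = -[(1/6)·log₂(1/6) + (1/2)·log₂(1/2) + (1/3)·log₂(1/3)]
  = 0.4308 + 0.5000 + 0.5283
  = 1.4591 bits
H(S,T) = -[(5/24)·log₂(5/24) + (1/24)·log₂(1/24) + (1/8)·log₂(1/8) + (1/6)·log₂(1/6) + (7/24)·log₂(7/24) + (1/24)·log₂(1/24) + (1/8)·log₂(1/8)]
  = 0.4715 + 0.1910 + 0.3750 + 0.4308 + 0.5185 + 0.1910 + 0.3750
  = 2.5528 bits

I(S;T) = H(S) + H(T) - H(S,T)
  = 1.3844 + 1.4591 - 2.5528
  = 0.2907 bits

Distribution 2 (A, B):
Marginal P(A) (row sums):
  P(A=0) = 13/24 + 0 = 13/24
  P(A=1) = 0 + 11/24 = 11/24
Marginal P(B) (column sums):
  P(B=0) = 13/24 + 0 = 13/24
  P(B=1) = 0 + 11/24 = 11/24

H(A) = -[(13/24)·log₂(13/24) + (11/24)·log₂(11/24)]
  = 0.4791 + 0.5159
  = 0.9950 bits
H(B) = -[(13/24)·log₂(13/24) + (11/24)·log₂(11/24)]
  = 0.4791 + 0.5159
  = 0.9950 bits
H(A,B) = -[(13/24)·log₂(13/24) + (11/24)·log₂(11/24)]
  = 0.4791 + 0.5159
  = 0.9950 bits

I(A;B) = H(A) + H(B) - H(A,B)
  = 0.9950 + 0.9950 - 0.9950
  = 0.9950 bits

I(A;B) = 0.9950 bits > I(S;T) = 0.2907 bits, so (A, B) has the higher mutual information (stronger dependence).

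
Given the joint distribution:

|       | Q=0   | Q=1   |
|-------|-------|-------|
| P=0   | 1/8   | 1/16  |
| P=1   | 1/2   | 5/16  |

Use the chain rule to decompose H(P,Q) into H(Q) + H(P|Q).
By the chain rule: H(P,Q) = H(Q) + H(P|Q)

Marginal P(Q) (column sums):
  P(Q=0) = 1/8 + 1/2 = 5/8
  P(Q=1) = 1/16 + 5/16 = 3/8
H(Q) = -[(5/8)·log₂(5/8) + (3/8)·log₂(3/8)]
  = 0.4238 + 0.5306
  = 0.9544 bits
H(P|Q) = -Σ P(P,Q)·log₂ P(P|Q), where P(P|Q) = P(P,Q) / P(Q)
  (P=0,Q=0): P(P|Q) = (1/8)/(5/8) = 1/5;  -(1/8)·log₂(1/5) = 0.2902
  (P=0,Q=1): P(P|Q) = (1/16)/(3/8) = 1/6;  -(1/16)·log₂(1/6) = 0.1616
  (P=1,Q=0): P(P|Q) = (1/2)/(5/8) = 4/5;  -(1/2)·log₂(4/5) = 0.1610
  (P=1,Q=1): P(P|Q) = (5/16)/(3/8) = 5/6;  -(5/16)·log₂(5/6) = 0.0822
H(P|Q) = 0.2902 + 0.1616 + 0.1610 + 0.0822
  = 0.6950 bits

H(P,Q) = H(Q) + H(P|Q) = 0.9544 + 0.6950 = 1.6494 bits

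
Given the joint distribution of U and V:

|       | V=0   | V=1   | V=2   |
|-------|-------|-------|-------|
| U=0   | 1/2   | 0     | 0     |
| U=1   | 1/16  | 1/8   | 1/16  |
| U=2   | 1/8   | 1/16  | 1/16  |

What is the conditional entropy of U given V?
Marginal P(V) (column sums):
  P(V=0) = 1/2 + 1/16 + 1/8 = 11/16
  P(V=1) = 0 + 1/8 + 1/16 = 3/16
  P(V=2) = 0 + 1/16 + 1/16 = 1/8

H(U|V) = -Σ P(U,V)·log₂ P(U|V), where P(U|V) = P(U,V) / P(V)
  (cells with P(U,V) = 0 contribute 0)
  (U=0,V=0): P(U|V) = (1/2)/(11/16) = 8/11;  -(1/2)·log₂(8/11) = 0.2297
  (U=1,V=0): P(U|V) = (1/16)/(11/16) = 1/11;  -(1/16)·log₂(1/11) = 0.2162
  (U=1,V=1): P(U|V) = (1/8)/(3/16) = 2/3;  -(1/8)·log₂(2/3) = 0.0731
  (U=1,V=2): P(U|V) = (1/16)/(1/8) = 1/2;  -(1/16)·log₂(1/2) = 0.0625
  (U=2,V=0): P(U|V) = (1/8)/(11/16) = 2/11;  -(1/8)·log₂(2/11) = 0.3074
  (U=2,V=1): P(U|V) = (1/16)/(3/16) = 1/3;  -(1/16)·log₂(1/3) = 0.0991
  (U=2,V=2): P(U|V) = (1/16)/(1/8) = 1/2;  -(1/16)·log₂(1/2) = 0.0625
H(U|V) = 0.2297 + 0.2162 + 0.0731 + 0.0625 + 0.3074 + 0.0991 + 0.0625
  = 1.0505 bits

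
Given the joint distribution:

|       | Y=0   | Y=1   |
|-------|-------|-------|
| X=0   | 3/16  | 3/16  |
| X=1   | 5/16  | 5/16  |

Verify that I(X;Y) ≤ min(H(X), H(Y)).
Marginal P(X) (row sums):
  P(X=0) = 3/16 + 3/16 = 3/8
  P(X=1) = 5/16 + 5/16 = 5/8
Marginal P(Y) (column sums):
  P(Y=0) = 3/16 + 5/16 = 1/2
  P(Y=1) = 3/16 + 5/16 = 1/2

H(X) = -[(3/8)·log₂(3/8) + (5/8)·log₂(5/8)]
  = 0.5306 + 0.4238
  = 0.9544 bits
H(Y) = -[(1/2)·log₂(1/2) + (1/2)·log₂(1/2)]
  = 0.5000 + 0.5000
  = 1.0000 bits
H(X,Y) = -[(3/16)·log₂(3/16) + (3/16)·log₂(3/16) + (5/16)·log₂(5/16) + (5/16)·log₂(5/16)]
  = 0.4528 + 0.4528 + 0.5244 + 0.5244
  = 1.9544 bits

I(X;Y) = H(X) + H(Y) - H(X,Y)
  = 0.9544 + 1.0000 - 1.9544
  = 0.0000 bits

min(H(X), H(Y)) = min(0.9544, 1.0000) = 0.9544 bits
Since 0.0000 ≤ 0.9544, the bound is satisfied ✓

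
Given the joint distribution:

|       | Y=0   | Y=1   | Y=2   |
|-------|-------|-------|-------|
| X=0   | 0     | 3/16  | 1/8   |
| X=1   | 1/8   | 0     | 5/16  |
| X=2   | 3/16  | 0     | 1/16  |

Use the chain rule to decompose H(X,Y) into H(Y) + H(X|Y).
By the chain rule: H(X,Y) = H(Y) + H(X|Y)

Marginal P(Y) (column sums):
  P(Y=0) = 0 + 1/8 + 3/16 = 5/16
  P(Y=1) = 3/16 + 0 + 0 = 3/16
  P(Y=2) = 1/8 + 5/16 + 1/16 = 1/2
H(Y) = -[(5/16)·log₂(5/16) + (3/16)·log₂(3/16) + (1/2)·log₂(1/2)]
  = 0.5244 + 0.4528 + 0.5000
  = 1.4772 bits
H(X|Y) = -Σ P(X,Y)·log₂ P(X|Y), where P(X|Y) = P(X,Y) / P(Y)
  (cells with P(X,Y) = 0 contribute 0)
  (X=0,Y=1): P(X|Y) = (3/16)/(3/16) = 1;  -(3/16)·log₂(1) = 0.0000
  (X=0,Y=2): P(X|Y) = (1/8)/(1/2) = 1/4;  -(1/8)·log₂(1/4) = 0.2500
  (X=1,Y=0): P(X|Y) = (1/8)/(5/16) = 2/5;  -(1/8)·log₂(2/5) = 0.1652
  (X=1,Y=2): P(X|Y) = (5/16)/(1/2) = 5/8;  -(5/16)·log₂(5/8) = 0.2119
  (X=2,Y=0): P(X|Y) = (3/16)/(5/16) = 3/5;  -(3/16)·log₂(3/5) = 0.1382
  (X=2,Y=2): P(X|Y) = (1/16)/(1/2) = 1/8;  -(1/16)·log₂(1/8) = 0.1875
H(X|Y) = 0.0000 + 0.2500 + 0.1652 + 0.2119 + 0.1382 + 0.1875
  = 0.9528 bits

H(X,Y) = H(Y) + H(X|Y) = 1.4772 + 0.9528 = 2.4300 bits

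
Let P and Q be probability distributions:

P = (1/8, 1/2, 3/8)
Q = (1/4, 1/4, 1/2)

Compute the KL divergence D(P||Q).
D(P||Q) = Σ P(i) log₂(P(i)/Q(i))
  i=0: (1/8) × log₂((1/8)/(1/4)) = (1/8) × log₂(1/2) = -0.1250
  i=1: (1/2) × log₂((1/2)/(1/4)) = (1/2) × log₂(2) = 0.5000
  i=2: (3/8) × log₂((3/8)/(1/2)) = (3/8) × log₂(3/4) = -0.1556
D(P||Q) = -0.1250 + 0.5000 - 0.1556
  = 0.2194 bits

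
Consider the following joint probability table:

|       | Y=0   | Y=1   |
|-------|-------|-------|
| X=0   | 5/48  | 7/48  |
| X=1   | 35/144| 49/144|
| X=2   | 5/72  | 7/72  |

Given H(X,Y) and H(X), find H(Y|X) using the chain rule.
From the chain rule: H(X,Y) = H(X) + H(Y|X)
Therefore: H(Y|X) = H(X,Y) - H(X)

H(X,Y) = -[(5/48)·log₂(5/48) + (7/48)·log₂(7/48) + (35/144)·log₂(35/144) + (49/144)·log₂(49/144) + (5/72)·log₂(5/72) + (7/72)·log₂(7/72)]
  = 0.3399 + 0.4051 + 0.4960 + 0.5292 + 0.2672 + 0.3269
  = 2.3643 bits
Marginal P(X) (row sums):
  P(X=0) = 5/48 + 7/48 = 1/4
  P(X=1) = 35/144 + 49/144 = 7/12
  P(X=2) = 5/72 + 7/72 = 1/6
H(X) = -[(1/4)·log₂(1/4) + (7/12)·log₂(7/12) + (1/6)·log₂(1/6)]
  = 0.5000 + 0.4536 + 0.4308
  = 1.3844 bits

H(Y|X) = 2.3643 - 1.3844 = 0.9799 bits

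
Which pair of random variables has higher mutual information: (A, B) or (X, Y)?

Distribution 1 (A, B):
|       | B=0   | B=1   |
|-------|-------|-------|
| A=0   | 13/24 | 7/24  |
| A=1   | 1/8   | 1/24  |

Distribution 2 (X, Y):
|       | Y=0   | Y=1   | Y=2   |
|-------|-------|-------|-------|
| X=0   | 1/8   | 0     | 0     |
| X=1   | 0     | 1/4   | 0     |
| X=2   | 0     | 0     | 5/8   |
Distribution 1 (A, B):
Marginal P(A) (row sums):
  P(A=0) = 13/24 + 7/24 = 5/6
  P(A=1) = 1/8 + 1/24 = 1/6
Marginal P(B) (column sums):
  P(B=0) = 13/24 + 1/8 = 2/3
  P(B=1) = 7/24 + 1/24 = 1/3

H(A) = -[(5/6)·log₂(5/6) + (1/6)·log₂(1/6)]
  = 0.2192 + 0.4308
  = 0.6500 bits
H(B) = -[(2/3)·log₂(2/3) + (1/3)·log₂(1/3)]
  = 0.3900 + 0.5283
  = 0.9183 bits
H(A,B) = -[(13/24)·log₂(13/24) + (7/24)·log₂(7/24) + (1/8)·log₂(1/8) + (1/24)·log₂(1/24)]
  = 0.4791 + 0.5185 + 0.3750 + 0.1910
  = 1.5636 bits

I(A;B) = H(A) + H(B) - H(A,B)
  = 0.6500 + 0.9183 - 1.5636
  = 0.0047 bits

Distribution 2 (X, Y):
Marginal P(X) (row sums):
  P(X=0) = 1/8 + 0 + 0 = 1/8
  P(X=1) = 0 + 1/4 + 0 = 1/4
  P(X=2) = 0 + 0 + 5/8 = 5/8
Marginal P(Y) (column sums):
  P(Y=0) = 1/8 + 0 + 0 = 1/8
  P(Y=1) = 0 + 1/4 + 0 = 1/4
  P(Y=2) = 0 + 0 + 5/8 = 5/8

H(X) = -[(1/8)·log₂(1/8) + (1/4)·log₂(1/4) + (5/8)·log₂(5/8)]
  = 0.3750 + 0.5000 + 0.4238
  = 1.2988 bits
H(Y) = -[(1/8)·log₂(1/8) + (1/4)·log₂(1/4) + (5/8)·log₂(5/8)]
  = 0.3750 + 0.5000 + 0.4238
  = 1.2988 bits
H(X,Y) = -[(1/8)·log₂(1/8) + (1/4)·log₂(1/4) + (5/8)·log₂(5/8)]
  = 0.3750 + 0.5000 + 0.4238
  = 1.2988 bits

I(X;Y) = H(X) + H(Y) - H(X,Y)
  = 1.2988 + 1.2988 - 1.2988
  = 1.2988 bits

I(X;Y) = 1.2988 bits > I(A;B) = 0.0047 bits, so (X, Y) has the higher mutual information (stronger dependence).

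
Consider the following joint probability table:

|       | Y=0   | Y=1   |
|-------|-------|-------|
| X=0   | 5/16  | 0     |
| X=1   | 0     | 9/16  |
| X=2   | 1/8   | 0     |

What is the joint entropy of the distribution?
H(X,Y) = -Σ P(X,Y) log₂ P(X,Y), summed over the non-zero cells:
H(X,Y) = -[(5/16)·log₂(5/16) + (9/16)·log₂(9/16) + (1/8)·log₂(1/8)]
  = 0.5244 + 0.4669 + 0.3750
  = 1.3663 bits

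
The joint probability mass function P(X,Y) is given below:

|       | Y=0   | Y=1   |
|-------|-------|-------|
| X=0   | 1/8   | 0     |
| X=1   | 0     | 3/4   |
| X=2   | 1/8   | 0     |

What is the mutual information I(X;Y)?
Marginal P(X) (row sums):
  P(X=0) = 1/8 + 0 = 1/8
  P(X=1) = 0 + 3/4 = 3/4
  P(X=2) = 1/8 + 0 = 1/8
Marginal P(Y) (column sums):
  P(Y=0) = 1/8 + 0 + 1/8 = 1/4
  P(Y=1) = 0 + 3/4 + 0 = 3/4

H(X) = -[(1/8)·log₂(1/8) + (3/4)·log₂(3/4) + (1/8)·log₂(1/8)]
  = 0.3750 + 0.3113 + 0.3750
  = 1.0613 bits
H(Y) = -[(1/4)·log₂(1/4) + (3/4)·log₂(3/4)]
  = 0.5000 + 0.3113
  = 0.8113 bits
H(X,Y) = -[(1/8)·log₂(1/8) + (3/4)·log₂(3/4) + (1/8)·log₂(1/8)]
  = 0.3750 + 0.3113 + 0.3750
  = 1.0613 bits

I(X;Y) = H(X) + H(Y) - H(X,Y)
  = 1.0613 + 0.8113 - 1.0613
  = 0.8113 bits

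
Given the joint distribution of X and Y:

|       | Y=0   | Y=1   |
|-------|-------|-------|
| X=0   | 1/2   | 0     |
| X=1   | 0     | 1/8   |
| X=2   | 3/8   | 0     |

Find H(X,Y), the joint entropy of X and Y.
H(X,Y) = -Σ P(X,Y) log₂ P(X,Y), summed over the non-zero cells:
H(X,Y) = -[(1/2)·log₂(1/2) + (1/8)·log₂(1/8) + (3/8)·log₂(3/8)]
  = 0.5000 + 0.3750 + 0.5306
  = 1.4056 bits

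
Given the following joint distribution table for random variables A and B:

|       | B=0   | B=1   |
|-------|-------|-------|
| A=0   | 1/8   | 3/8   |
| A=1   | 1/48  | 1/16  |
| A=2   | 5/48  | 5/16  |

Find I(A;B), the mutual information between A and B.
Marginal P(A) (row sums):
  P(A=0) = 1/8 + 3/8 = 1/2
  P(A=1) = 1/48 + 1/16 = 1/12
  P(A=2) = 5/48 + 5/16 = 5/12
Marginal P(B) (column sums):
  P(B=0) = 1/8 + 1/48 + 5/48 = 1/4
  P(B=1) = 3/8 + 1/16 + 5/16 = 3/4

H(A) = -[(1/2)·log₂(1/2) + (1/12)·log₂(1/12) + (5/12)·log₂(5/12)]
  = 0.5000 + 0.2987 + 0.5263
  = 1.3250 bits
H(B) = -[(1/4)·log₂(1/4) + (3/4)·log₂(3/4)]
  = 0.5000 + 0.3113
  = 0.8113 bits
H(A,B) = -[(1/8)·log₂(1/8) + (3/8)·log₂(3/8) + (1/48)·log₂(1/48) + (1/16)·log₂(1/16) + (5/48)·log₂(5/48) + (5/16)·log₂(5/16)]
  = 0.3750 + 0.5306 + 0.1164 + 0.2500 + 0.3399 + 0.5244
  = 2.1363 bits

I(A;B) = H(A) + H(B) - H(A,B)
  = 1.3250 + 0.8113 - 2.1363
  = 0.0000 bits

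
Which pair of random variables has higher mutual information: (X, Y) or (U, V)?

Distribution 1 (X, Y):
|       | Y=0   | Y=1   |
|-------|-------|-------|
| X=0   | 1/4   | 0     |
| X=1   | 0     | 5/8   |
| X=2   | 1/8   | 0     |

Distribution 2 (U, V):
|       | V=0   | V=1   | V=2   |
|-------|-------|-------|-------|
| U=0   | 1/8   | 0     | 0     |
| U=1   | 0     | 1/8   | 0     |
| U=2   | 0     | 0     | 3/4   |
Distribution 1 (X, Y):
Marginal P(X) (row sums):
  P(X=0) = 1/4 + 0 = 1/4
  P(X=1) = 0 + 5/8 = 5/8
  P(X=2) = 1/8 + 0 = 1/8
Marginal P(Y) (column sums):
  P(Y=0) = 1/4 + 0 + 1/8 = 3/8
  P(Y=1) = 0 + 5/8 + 0 = 5/8

H(X) = -[(1/4)·log₂(1/4) + (5/8)·log₂(5/8) + (1/8)·log₂(1/8)]
  = 0.5000 + 0.4238 + 0.3750
  = 1.2988 bits
H(Y) = -[(3/8)·log₂(3/8) + (5/8)·log₂(5/8)]
  = 0.5306 + 0.4238
  = 0.9544 bits
H(X,Y) = -[(1/4)·log₂(1/4) + (5/8)·log₂(5/8) + (1/8)·log₂(1/8)]
  = 0.5000 + 0.4238 + 0.3750
  = 1.2988 bits

I(X;Y) = H(X) + H(Y) - H(X,Y)
  = 1.2988 + 0.9544 - 1.2988
  = 0.9544 bits

Distribution 2 (U, V):
Marginal P(U) (row sums):
  P(U=0) = 1/8 + 0 + 0 = 1/8
  P(U=1) = 0 + 1/8 + 0 = 1/8
  P(U=2) = 0 + 0 + 3/4 = 3/4
Marginal P(V) (column sums):
  P(V=0) = 1/8 + 0 + 0 = 1/8
  P(V=1) = 0 + 1/8 + 0 = 1/8
  P(V=2) = 0 + 0 + 3/4 = 3/4

H(U) = -[(1/8)·log₂(1/8) + (1/8)·log₂(1/8) + (3/4)·log₂(3/4)]
  = 0.3750 + 0.3750 + 0.3113
  = 1.0613 bits
H(V) = -[(1/8)·log₂(1/8) + (1/8)·log₂(1/8) + (3/4)·log₂(3/4)]
  = 0.3750 + 0.3750 + 0.3113
  = 1.0613 bits
H(U,V) = -[(1/8)·log₂(1/8) + (1/8)·log₂(1/8) + (3/4)·log₂(3/4)]
  = 0.3750 + 0.3750 + 0.3113
  = 1.0613 bits

I(U;V) = H(U) + H(V) - H(U,V)
  = 1.0613 + 1.0613 - 1.0613
  = 1.0613 bits

I(U;V) = 1.0613 bits > I(X;Y) = 0.9544 bits, so (U, V) has the higher mutual information (stronger dependence).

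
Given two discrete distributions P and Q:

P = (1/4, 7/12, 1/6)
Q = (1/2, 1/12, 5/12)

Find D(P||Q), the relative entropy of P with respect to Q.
D(P||Q) = Σ P(i) log₂(P(i)/Q(i))
  i=0: (1/4) × log₂((1/4)/(1/2)) = (1/4) × log₂(1/2) = -0.2500
  i=1: (7/12) × log₂((7/12)/(1/12)) = (7/12) × log₂(7) = 1.6376
  i=2: (1/6) × log₂((1/6)/(5/12)) = (1/6) × log₂(2/5) = -0.2203
D(P||Q) = -0.2500 + 1.6376 - 0.2203
  = 1.1673 bits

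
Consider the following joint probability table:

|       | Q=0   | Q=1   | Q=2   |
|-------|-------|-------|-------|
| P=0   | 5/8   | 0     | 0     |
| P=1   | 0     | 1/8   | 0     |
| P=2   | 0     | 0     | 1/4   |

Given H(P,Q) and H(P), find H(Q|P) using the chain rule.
From the chain rule: H(P,Q) = H(P) + H(Q|P)
Therefore: H(Q|P) = H(P,Q) - H(P)

H(P,Q) = -[(5/8)·log₂(5/8) + (1/8)·log₂(1/8) + (1/4)·log₂(1/4)]
  = 0.4238 + 0.3750 + 0.5000
  = 1.2988 bits
Marginal P(P) (row sums):
  P(P=0) = 5/8 + 0 + 0 = 5/8
  P(P=1) = 0 + 1/8 + 0 = 1/8
  P(P=2) = 0 + 0 + 1/4 = 1/4
H(P) = -[(5/8)·log₂(5/8) + (1/8)·log₂(1/8) + (1/4)·log₂(1/4)]
  = 0.4238 + 0.3750 + 0.5000
  = 1.2988 bits

H(Q|P) = 1.2988 - 1.2988 = 0.0000 bits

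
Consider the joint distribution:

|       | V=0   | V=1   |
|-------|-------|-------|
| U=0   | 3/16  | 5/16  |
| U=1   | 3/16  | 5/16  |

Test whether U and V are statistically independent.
Marginal P(U) (row sums):
  P(U=0) = 3/16 + 5/16 = 1/2
  P(U=1) = 3/16 + 5/16 = 1/2
Marginal P(V) (column sums):
  P(V=0) = 3/16 + 3/16 = 3/8
  P(V=1) = 5/16 + 5/16 = 5/8

U and V are independent iff P(U=i,V=j) = P(U=i)·P(V=j) for every cell.
  P(U=0)·P(V=0) = 1/2 × 3/8 = 3/16 = P(U=0,V=0) ✓
  P(U=0)·P(V=1) = 1/2 × 5/8 = 5/16 = P(U=0,V=1) ✓
  P(U=1)·P(V=0) = 1/2 × 3/8 = 3/16 = P(U=1,V=0) ✓
  P(U=1)·P(V=1) = 1/2 × 5/8 = 5/16 = P(U=1,V=1) ✓

Yes, U and V are independent: every cell factors, so I(U;V) = 0 bits.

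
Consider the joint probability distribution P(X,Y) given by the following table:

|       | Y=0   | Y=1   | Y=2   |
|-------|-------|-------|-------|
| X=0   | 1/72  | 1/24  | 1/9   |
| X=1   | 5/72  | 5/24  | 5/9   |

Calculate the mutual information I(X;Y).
Marginal P(X) (row sums):
  P(X=0) = 1/72 + 1/24 + 1/9 = 1/6
  P(X=1) = 5/72 + 5/24 + 5/9 = 5/6
Marginal P(Y) (column sums):
  P(Y=0) = 1/72 + 5/72 = 1/12
  P(Y=1) = 1/24 + 5/24 = 1/4
  P(Y=2) = 1/9 + 5/9 = 2/3

H(X) = -[(1/6)·log₂(1/6) + (5/6)·log₂(5/6)]
  = 0.4308 + 0.2192
  = 0.6500 bits
H(Y) = -[(1/12)·log₂(1/12) + (1/4)·log₂(1/4) + (2/3)·log₂(2/3)]
  = 0.2987 + 0.5000 + 0.3900
  = 1.1887 bits
H(X,Y) = -[(1/72)·log₂(1/72) + (1/24)·log₂(1/24) + (1/9)·log₂(1/9) + (5/72)·log₂(5/72) + (5/24)·log₂(5/24) + (5/9)·log₂(5/9)]
  = 0.0857 + 0.1910 + 0.3522 + 0.2672 + 0.4715 + 0.4711
  = 1.8387 bits

I(X;Y) = H(X) + H(Y) - H(X,Y)
  = 0.6500 + 1.1887 - 1.8387
  = 0.0000 bits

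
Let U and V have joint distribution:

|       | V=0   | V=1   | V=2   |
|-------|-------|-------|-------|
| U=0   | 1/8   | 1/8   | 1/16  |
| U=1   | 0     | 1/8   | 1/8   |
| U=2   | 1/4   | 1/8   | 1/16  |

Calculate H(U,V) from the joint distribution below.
H(U,V) = -Σ P(U,V) log₂ P(U,V), summed over the non-zero cells:
H(U,V) = -[(1/8)·log₂(1/8) + (1/8)·log₂(1/8) + (1/16)·log₂(1/16) + (1/8)·log₂(1/8) + (1/8)·log₂(1/8) + (1/4)·log₂(1/4) + (1/8)·log₂(1/8) + (1/16)·log₂(1/16)]
  = 0.3750 + 0.3750 + 0.2500 + 0.3750 + 0.3750 + 0.5000 + 0.3750 + 0.2500
  = 2.8750 bits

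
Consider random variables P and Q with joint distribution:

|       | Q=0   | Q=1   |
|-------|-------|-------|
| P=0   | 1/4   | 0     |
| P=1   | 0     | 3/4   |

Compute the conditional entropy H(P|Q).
Marginal P(Q) (column sums):
  P(Q=0) = 1/4 + 0 = 1/4
  P(Q=1) = 0 + 3/4 = 3/4

H(P|Q) = -Σ P(P,Q)·log₂ P(P|Q), where P(P|Q) = P(P,Q) / P(Q)
  (cells with P(P,Q) = 0 contribute 0)
  (P=0,Q=0): P(P|Q) = (1/4)/(1/4) = 1;  -(1/4)·log₂(1) = 0.0000
  (P=1,Q=1): P(P|Q) = (3/4)/(3/4) = 1;  -(3/4)·log₂(1) = 0.0000
H(P|Q) = 0.0000 + 0.0000
  = 0.0000 bits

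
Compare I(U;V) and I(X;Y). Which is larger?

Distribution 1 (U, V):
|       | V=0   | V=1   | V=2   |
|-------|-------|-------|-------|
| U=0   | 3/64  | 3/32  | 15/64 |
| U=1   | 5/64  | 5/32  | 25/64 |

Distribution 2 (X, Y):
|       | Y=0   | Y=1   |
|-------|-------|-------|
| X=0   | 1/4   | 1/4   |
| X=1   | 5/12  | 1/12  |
Distribution 1 (U, V):
Marginal P(U) (row sums):
  P(U=0) = 3/64 + 3/32 + 15/64 = 3/8
  P(U=1) = 5/64 + 5/32 + 25/64 = 5/8
Marginal P(V) (column sums):
  P(V=0) = 3/64 + 5/64 = 1/8
  P(V=1) = 3/32 + 5/32 = 1/4
  P(V=2) = 15/64 + 25/64 = 5/8

H(U) = -[(3/8)·log₂(3/8) + (5/8)·log₂(5/8)]
  = 0.5306 + 0.4238
  = 0.9544 bits
H(V) = -[(1/8)·log₂(1/8) + (1/4)·log₂(1/4) + (5/8)·log₂(5/8)]
  = 0.3750 + 0.5000 + 0.4238
  = 1.2988 bits
H(U,V) = -[(3/64)·log₂(3/64) + (3/32)·log₂(3/32) + (15/64)·log₂(15/64) + (5/64)·log₂(5/64) + (5/32)·log₂(5/32) + (25/64)·log₂(25/64)]
  = 0.2070 + 0.3202 + 0.4906 + 0.2873 + 0.4184 + 0.5297
  = 2.2532 bits

I(U;V) = H(U) + H(V) - H(U,V)
  = 0.9544 + 1.2988 - 2.2532
  = 0.0000 bits

Distribution 2 (X, Y):
Marginal P(X) (row sums):
  P(X=0) = 1/4 + 1/4 = 1/2
  P(X=1) = 5/12 + 1/12 = 1/2
Marginal P(Y) (column sums):
  P(Y=0) = 1/4 + 5/12 = 2/3
  P(Y=1) = 1/4 + 1/12 = 1/3

H(X) = -[(1/2)·log₂(1/2) + (1/2)·log₂(1/2)]
  = 0.5000 + 0.5000
  = 1.0000 bits
H(Y) = -[(2/3)·log₂(2/3) + (1/3)·log₂(1/3)]
  = 0.3900 + 0.5283
  = 0.9183 bits
H(X,Y) = -[(1/4)·log₂(1/4) + (1/4)·log₂(1/4) + (5/12)·log₂(5/12) + (1/12)·log₂(1/12)]
  = 0.5000 + 0.5000 + 0.5263 + 0.2987
  = 1.8250 bits

I(X;Y) = H(X) + H(Y) - H(X,Y)
  = 1.0000 + 0.9183 - 1.8250
  = 0.0933 bits

I(X;Y) = 0.0933 bits > I(U;V) = 0.0000 bits, so (X, Y) has the higher mutual information (stronger dependence).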